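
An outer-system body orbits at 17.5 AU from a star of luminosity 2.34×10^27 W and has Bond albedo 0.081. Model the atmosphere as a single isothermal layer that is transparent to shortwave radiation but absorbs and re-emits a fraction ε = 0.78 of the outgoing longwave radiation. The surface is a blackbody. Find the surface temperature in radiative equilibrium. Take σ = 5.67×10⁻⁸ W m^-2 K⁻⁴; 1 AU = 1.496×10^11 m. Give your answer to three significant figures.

Orbital distance: d = 17.5 AU = 2.618×10^12 m.
S = L/(4πd²) = 27.17 W m^-2.
At the top of the atmosphere, σT_e⁴ = S(1−α)/4 = 6.242 W m^-2, giving T_e = 102.4 K.
For a single slab of emissivity ε, T_s⁴ = 2T_e⁴/(2−ε); thus T_s = 102.4·(1.639)^(1/4) = 115.9 K.

116 K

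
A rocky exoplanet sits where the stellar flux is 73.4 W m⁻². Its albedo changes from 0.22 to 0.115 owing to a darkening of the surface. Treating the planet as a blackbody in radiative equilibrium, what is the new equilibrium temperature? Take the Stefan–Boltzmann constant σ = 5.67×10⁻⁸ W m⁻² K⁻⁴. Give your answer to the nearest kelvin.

With the new albedo, S(1−α₂)/4 = 16.24 W m⁻², so T₂ = 130.1 K.

130 kelvin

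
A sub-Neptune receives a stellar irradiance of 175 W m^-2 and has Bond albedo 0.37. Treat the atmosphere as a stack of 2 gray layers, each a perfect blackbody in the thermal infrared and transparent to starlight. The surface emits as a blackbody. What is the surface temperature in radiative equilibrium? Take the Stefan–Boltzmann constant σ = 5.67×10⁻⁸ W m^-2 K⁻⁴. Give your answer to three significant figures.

195 K

Top-of-atmosphere balance: σT_e⁴ = S(1−α)/4 = 27.56 W m^-2 → T_e = 148.5 K.
With N = 2 opaque layers, T_s = (N+1)^(1/4)·T_e = 3^(1/4)·148.5 = 195.4 K.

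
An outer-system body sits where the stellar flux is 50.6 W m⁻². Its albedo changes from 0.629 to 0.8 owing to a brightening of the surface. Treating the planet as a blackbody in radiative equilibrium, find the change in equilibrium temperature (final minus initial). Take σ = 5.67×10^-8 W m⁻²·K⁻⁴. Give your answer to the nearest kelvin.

Initial: T₁ = [S(1−0.629)/(4σ)]^(1/4) = 95.38 K.
With α = 0.8, T₂ = 81.73 K.
ΔT = T₂ − T₁ = -13.65 K.

-14 K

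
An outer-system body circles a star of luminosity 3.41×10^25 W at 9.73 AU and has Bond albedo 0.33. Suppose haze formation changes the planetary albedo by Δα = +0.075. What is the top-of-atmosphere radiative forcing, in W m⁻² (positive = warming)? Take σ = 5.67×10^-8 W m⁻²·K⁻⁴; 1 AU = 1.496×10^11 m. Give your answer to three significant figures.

Orbital distance: d = 9.73 AU = 1.456×10^12 m.
Spreading L over a sphere of radius d: S = 3.41×10^25/(4π·1.46×10^12²) = 1.281 W m⁻².
ΔF = −(S/4)Δα = −(1.281/4)×(+0.075) = -0.02401 W m⁻².

-0.0240 W m⁻²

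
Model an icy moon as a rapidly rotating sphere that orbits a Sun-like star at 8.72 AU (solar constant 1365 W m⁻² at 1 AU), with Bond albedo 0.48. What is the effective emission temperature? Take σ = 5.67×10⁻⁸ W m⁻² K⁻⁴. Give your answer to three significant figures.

80.1 K

Irradiance scales as 1/d², so S = 1365 W m⁻² × (1/8.72)² = 17.95 W m⁻².
The planet absorbs (1−α)S over its disc πR² and re-emits over 4πR², so the mean absorbed flux is (1−0.48)·17.95/4 = 2.334 W m⁻².
Set σT⁴ = 2.334 → T = (2.334/σ)^(1/4) = 80.10 K.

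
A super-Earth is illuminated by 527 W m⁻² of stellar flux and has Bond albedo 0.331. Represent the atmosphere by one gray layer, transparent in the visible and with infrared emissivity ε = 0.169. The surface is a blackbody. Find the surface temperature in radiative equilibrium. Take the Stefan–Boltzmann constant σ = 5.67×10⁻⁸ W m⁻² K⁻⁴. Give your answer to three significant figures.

203 K

Effective emission temperature (TOA balance): σT_e⁴ = S(1−α)/4 = 88.14 W m⁻² → T_e = 198.6 K.
For a single slab of emissivity ε, T_s⁴ = 2T_e⁴/(2−ε); thus T_s = 198.6·(1.092)^(1/4) = 203.0 K.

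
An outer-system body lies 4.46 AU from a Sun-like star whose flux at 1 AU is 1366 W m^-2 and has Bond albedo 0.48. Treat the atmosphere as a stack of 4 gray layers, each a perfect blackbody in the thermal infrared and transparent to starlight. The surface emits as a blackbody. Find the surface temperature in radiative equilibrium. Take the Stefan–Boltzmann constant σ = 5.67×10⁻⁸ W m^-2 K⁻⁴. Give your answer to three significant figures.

Flux at the orbit: S = 1366/(4.46)² = 68.67 W m^-2.
Top-of-atmosphere balance: σT_e⁴ = S(1−α)/4 = 8.927 W m^-2 → T_e = 112.0 K.
Layer-by-layer balance gives σT_s⁴ = (N+1)σT_e⁴, so T_s = 5^¼·112.0 = 167.5 K.

168 kelvin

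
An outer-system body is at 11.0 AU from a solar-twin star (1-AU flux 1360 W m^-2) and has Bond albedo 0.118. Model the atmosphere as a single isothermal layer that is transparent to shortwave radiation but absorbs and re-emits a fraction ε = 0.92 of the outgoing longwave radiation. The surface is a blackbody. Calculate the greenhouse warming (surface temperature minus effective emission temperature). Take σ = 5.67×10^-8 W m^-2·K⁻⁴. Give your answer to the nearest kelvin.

By the inverse-square law, S = 1360/11.0² = 11.24 W m^-2.
At the top of the atmosphere, σT_e⁴ = S(1−α)/4 = 2.478 W m^-2, giving T_e = 81.31 K.
The surface balance (absorbed SW + ε·downward IR = σT_s⁴) with T_a⁴ = T_s⁴/2 reduces to T_s = T_e·[2/(2−ε)]^¼ = 94.85 K.
Greenhouse warming: T_s − T_e = 13.54 K.

14 kelvin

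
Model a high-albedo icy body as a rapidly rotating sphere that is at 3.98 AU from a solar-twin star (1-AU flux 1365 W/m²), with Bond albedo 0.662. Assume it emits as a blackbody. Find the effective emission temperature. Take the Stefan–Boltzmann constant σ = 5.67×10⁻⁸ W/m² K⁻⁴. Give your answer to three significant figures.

Irradiance scales as 1/d², so S = 1365 W/m² × (1/3.98)² = 86.17 W/m².
The planet absorbs (1−α)S over its disc πR² and re-emits over 4πR², so the mean absorbed flux is (1−0.662)·86.17/4 = 7.282 W/m².
Set σT⁴ = 7.282 → T = (7.282/σ)^(1/4) = 106.5 K.

106 kelvin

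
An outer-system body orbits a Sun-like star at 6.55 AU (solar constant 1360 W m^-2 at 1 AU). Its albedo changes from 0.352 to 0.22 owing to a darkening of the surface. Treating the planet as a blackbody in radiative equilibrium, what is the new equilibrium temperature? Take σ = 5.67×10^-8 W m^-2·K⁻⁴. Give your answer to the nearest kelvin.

Irradiance scales as 1/d², so S = 1360 W m^-2 × (1/6.55)² = 31.70 W m^-2.
New equilibrium: T₂ = [(1−0.22)·31.70/(4σ)]^(1/4) = 102.2 K.

102 K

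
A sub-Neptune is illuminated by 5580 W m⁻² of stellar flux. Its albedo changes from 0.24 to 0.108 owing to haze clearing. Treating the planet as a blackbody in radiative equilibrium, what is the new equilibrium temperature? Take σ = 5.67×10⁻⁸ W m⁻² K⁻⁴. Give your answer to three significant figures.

385 K

New equilibrium: T₂ = [(1−0.108)·5580/(4σ)]^(1/4) = 384.9 K.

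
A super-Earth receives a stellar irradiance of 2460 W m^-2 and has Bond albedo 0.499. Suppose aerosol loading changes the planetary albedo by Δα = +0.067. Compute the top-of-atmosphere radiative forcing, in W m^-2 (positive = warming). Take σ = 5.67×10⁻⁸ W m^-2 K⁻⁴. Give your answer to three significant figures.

The change in absorbed flux is Δ[S(1−α)/4] = −SΔα/4 = -41.21 W m^-2.

-41.2 W m^-2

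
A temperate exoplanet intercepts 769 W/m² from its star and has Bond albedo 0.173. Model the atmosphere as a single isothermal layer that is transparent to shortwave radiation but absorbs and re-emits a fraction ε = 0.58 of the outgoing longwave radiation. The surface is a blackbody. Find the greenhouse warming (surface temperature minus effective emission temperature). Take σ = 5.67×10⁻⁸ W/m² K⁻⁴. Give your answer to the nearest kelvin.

21 K

At the top of the atmosphere, σT_e⁴ = S(1−α)/4 = 159.0 W/m², giving T_e = 230.1 K.
The surface balance (absorbed SW + ε·downward IR = σT_s⁴) with T_a⁴ = T_s⁴/2 reduces to T_s = T_e·[2/(2−ε)]^¼ = 250.7 K.
Greenhouse warming: T_s − T_e = 20.57 K.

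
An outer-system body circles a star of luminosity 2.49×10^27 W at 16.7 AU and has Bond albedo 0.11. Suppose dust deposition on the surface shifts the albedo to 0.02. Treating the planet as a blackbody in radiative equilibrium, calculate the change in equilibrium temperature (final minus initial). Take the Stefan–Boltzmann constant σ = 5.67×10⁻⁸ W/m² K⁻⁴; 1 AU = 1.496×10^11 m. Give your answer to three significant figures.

2.58 K

d = 16.7 × 1.496×10^11 m = 2.498×10^12 m.
S = L/(4πd²) = 31.75 W/m².
Before: T₁ = [31.75·0.89/(4σ)]^(1/4) = 105.6 K.
After:  T₂ = [31.75·0.98/(4σ)]^(1/4) = 108.2 K.
Change: 108.2 − 105.6 = 2.575 K.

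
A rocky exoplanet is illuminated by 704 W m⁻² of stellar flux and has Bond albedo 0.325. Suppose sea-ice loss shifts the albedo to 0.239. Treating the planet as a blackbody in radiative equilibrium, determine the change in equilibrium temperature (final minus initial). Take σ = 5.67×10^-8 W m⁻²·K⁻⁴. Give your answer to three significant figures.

With α = 0.325, T₁ = 213.9 K.
Final:   T₂ = [S(1−0.239)/(4σ)]^(1/4) = 220.5 K.
ΔT = T₂ − T₁ = 6.511 K.

6.51 K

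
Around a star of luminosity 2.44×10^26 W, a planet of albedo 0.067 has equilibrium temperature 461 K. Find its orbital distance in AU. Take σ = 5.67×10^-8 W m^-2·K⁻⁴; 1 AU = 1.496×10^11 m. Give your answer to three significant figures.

Energy balance gives S = 4σT⁴/(1−α) = 10980 W m^-2.
S = L/(4πd²) → d = √(L/4πS) = √(2.44×10^26/(4π·10980)) = 4.205×10^10 m = 0.2811 AU.

0.281 AU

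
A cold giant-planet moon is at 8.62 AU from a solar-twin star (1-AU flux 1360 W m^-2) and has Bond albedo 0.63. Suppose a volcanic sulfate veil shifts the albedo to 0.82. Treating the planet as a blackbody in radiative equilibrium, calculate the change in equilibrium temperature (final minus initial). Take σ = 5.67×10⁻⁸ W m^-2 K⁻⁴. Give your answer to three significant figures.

By the inverse-square law, S = 1360/8.62² = 18.30 W m^-2.
Initial: T₁ = [S(1−0.63)/(4σ)]^(1/4) = 73.92 K.
With α = 0.82, T₂ = 61.74 K.
Change: 61.74 − 73.92 = -12.19 K.

-12.2 K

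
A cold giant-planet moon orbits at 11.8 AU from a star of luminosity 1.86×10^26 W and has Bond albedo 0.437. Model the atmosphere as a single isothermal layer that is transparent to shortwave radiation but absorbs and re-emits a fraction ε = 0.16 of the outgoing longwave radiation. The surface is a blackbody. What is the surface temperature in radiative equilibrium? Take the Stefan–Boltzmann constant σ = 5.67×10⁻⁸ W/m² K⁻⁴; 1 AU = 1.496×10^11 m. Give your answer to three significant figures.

59.8 K

d = 11.8 × 1.496×10^11 m = 1.765×10^12 m.
S = L/(4πd²) = 4.750 W/m².
The planet radiates to space at T_e = [S(1−α)/(4σ)]^(1/4) = 58.60 K.
Surface balance with a leaky layer gives σT_s⁴ = σT_e⁴·2/(2−ε), so T_s = T_e·[2/(2−0.16)]^(1/4) = 59.83 K.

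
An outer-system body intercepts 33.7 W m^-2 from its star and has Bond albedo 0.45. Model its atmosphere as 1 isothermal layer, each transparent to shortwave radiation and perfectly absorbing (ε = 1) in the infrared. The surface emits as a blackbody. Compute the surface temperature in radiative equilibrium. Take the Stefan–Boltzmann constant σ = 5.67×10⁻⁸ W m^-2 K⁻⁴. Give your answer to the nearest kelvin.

The effective emission temperature is T_e = [S(1−α)/(4σ)]^¼ = 95.08 K.
Layer-by-layer balance gives σT_s⁴ = (N+1)σT_e⁴, so T_s = 2^¼·95.08 = 113.1 K.

113 K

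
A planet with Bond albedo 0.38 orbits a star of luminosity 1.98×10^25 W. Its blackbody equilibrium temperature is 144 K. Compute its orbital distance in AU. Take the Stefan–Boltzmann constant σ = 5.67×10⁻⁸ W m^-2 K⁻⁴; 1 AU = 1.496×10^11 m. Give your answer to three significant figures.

Energy balance gives S = 4σT⁴/(1−α) = 157.3 W m^-2.
From L = 4πd²S, d = √(1.98×10^25/(4π·157.3)) = 1.001×10^11 m = 0.6690 AU.

0.669 AU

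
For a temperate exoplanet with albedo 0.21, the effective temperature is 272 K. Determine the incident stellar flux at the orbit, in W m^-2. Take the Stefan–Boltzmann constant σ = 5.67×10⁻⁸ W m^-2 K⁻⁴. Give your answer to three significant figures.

1570 W m^-2

From S(1−α)/4 = σT⁴: S = 4σT⁴/(1−α).
σT⁴ = 5.67×10⁻⁸·(272)⁴ = 310.4 W m^-2.
S = 4·310.4/0.79 = 1571 W m^-2.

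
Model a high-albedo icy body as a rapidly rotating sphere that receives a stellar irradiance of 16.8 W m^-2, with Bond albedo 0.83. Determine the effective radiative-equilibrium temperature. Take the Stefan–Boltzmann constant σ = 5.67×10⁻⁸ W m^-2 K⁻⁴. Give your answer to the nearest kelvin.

60 K

Absorbed flux (global mean): S(1−α)/4 = 16.80·0.17/4 = 0.7140 W m^-2.
In equilibrium σT⁴ equals this, so T = 59.57 K.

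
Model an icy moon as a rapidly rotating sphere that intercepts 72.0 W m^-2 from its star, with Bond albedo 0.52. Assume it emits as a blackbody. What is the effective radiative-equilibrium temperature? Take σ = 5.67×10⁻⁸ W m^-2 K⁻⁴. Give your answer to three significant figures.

111 K

Absorbed flux (global mean): S(1−α)/4 = 72.00·0.48/4 = 8.640 W m^-2.
Set σT⁴ = 8.640 → T = (8.640/σ)^(1/4) = 111.1 K.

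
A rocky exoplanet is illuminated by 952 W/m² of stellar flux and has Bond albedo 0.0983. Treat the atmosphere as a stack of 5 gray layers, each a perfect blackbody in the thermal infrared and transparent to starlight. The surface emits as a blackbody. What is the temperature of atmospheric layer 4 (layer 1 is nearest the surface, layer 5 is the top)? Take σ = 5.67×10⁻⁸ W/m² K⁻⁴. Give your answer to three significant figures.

OLR = S(1−α)/4 = 214.6 W/m²; the top layer radiates at T_e = 248.0 K.
In the N-layer model, layer k (counted from the surface) has T_k = (N+1−k)^(1/4)·T_e.
With k = 4: T_4 = (5+1−4)^¼·248.0 K = 295.0 K.

295 kelvin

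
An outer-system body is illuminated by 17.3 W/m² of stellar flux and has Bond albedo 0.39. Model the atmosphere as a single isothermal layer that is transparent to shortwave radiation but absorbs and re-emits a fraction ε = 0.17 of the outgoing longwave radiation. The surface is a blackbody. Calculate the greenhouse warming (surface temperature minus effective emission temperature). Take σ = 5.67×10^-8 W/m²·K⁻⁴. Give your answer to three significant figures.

Effective emission temperature (TOA balance): σT_e⁴ = S(1−α)/4 = 2.638 W/m² → T_e = 82.59 K.
Surface balance with a leaky layer gives σT_s⁴ = σT_e⁴·2/(2−ε), so T_s = T_e·[2/(2−0.17)]^(1/4) = 84.45 K.
Greenhouse warming: T_s − T_e = 1.855 K.

1.85 K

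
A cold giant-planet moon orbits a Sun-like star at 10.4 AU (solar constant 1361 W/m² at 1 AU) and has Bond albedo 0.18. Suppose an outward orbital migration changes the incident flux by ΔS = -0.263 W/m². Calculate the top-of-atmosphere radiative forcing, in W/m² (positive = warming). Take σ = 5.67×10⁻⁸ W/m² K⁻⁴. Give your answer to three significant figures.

-0.0539 W/m²

Flux at the orbit: S = 1361/(10.4)² = 12.58 W/m².
ΔF = Δ[S(1−α)]/4 = (1−0.18)·-0.263/4 = -0.05392 W/m².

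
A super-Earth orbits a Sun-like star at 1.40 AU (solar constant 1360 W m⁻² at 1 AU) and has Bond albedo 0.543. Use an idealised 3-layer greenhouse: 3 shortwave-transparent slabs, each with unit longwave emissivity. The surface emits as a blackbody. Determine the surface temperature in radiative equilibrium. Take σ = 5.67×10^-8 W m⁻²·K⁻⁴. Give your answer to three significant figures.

Irradiance scales as 1/d², so S = 1360 W m⁻² × (1/1.40)² = 693.9 W m⁻².
The effective emission temperature is T_e = [S(1−α)/(4σ)]^¼ = 193.4 K.
Layer-by-layer balance gives σT_s⁴ = (N+1)σT_e⁴, so T_s = 4^¼·193.4 = 273.5 K.

273 K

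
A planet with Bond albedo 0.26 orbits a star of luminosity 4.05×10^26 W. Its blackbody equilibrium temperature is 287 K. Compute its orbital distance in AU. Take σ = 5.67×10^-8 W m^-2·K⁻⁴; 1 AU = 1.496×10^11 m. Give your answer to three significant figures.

0.832 AU

Energy balance gives S = 4σT⁴/(1−α) = 2079 W m^-2.
From L = 4πd²S, d = √(4.05×10^26/(4π·2079)) = 1.245×10^11 m = 0.8322 AU.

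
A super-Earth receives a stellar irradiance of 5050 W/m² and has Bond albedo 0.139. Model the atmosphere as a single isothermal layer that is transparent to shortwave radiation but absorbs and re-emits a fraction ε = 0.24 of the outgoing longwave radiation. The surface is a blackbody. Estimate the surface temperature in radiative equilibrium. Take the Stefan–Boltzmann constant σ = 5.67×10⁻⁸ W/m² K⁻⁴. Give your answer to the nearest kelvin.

384 K

At the top of the atmosphere, σT_e⁴ = S(1−α)/4 = 1087 W/m², giving T_e = 372.1 K.
The surface balance (absorbed SW + ε·downward IR = σT_s⁴) with T_a⁴ = T_s⁴/2 reduces to T_s = T_e·[2/(2−ε)]^¼ = 384.2 K.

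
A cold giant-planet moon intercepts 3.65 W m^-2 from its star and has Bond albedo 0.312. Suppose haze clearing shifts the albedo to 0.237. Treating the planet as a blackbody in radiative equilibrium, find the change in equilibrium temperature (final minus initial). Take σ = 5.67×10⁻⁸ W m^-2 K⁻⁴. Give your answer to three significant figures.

1.51 kelvin

Before: T₁ = [3.650·0.688/(4σ)]^(1/4) = 57.68 K.
After:  T₂ = [3.650·0.763/(4σ)]^(1/4) = 59.20 K.
Change: 59.20 − 57.68 = 1.512 K.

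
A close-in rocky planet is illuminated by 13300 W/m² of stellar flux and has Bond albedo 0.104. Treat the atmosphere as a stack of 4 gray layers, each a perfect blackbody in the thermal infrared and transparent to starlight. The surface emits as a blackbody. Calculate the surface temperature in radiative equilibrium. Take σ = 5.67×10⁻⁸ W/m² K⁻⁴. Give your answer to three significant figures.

716 K

The effective emission temperature is T_e = [S(1−α)/(4σ)]^¼ = 478.8 K.
For an N-layer opaque stack, T_s⁴ = (N+1)T_e⁴, hence T_s = (5)^(1/4)×478.8 K = 715.9 K.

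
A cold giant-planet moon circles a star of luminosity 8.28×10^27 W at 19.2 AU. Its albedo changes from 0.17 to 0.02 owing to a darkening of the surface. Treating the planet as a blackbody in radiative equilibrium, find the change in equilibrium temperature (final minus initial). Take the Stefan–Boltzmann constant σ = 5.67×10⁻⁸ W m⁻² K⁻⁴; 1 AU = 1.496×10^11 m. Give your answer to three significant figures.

Orbital distance: d = 19.2 AU = 2.872×10^12 m.
Flux at the orbit: S = L/(4πd²) = 8.28×10^27/(4π·(2.87×10^12)²) = 79.86 W m⁻².
With α = 0.17, T₁ = 130.8 K.
With α = 0.02, T₂ = 136.3 K.
Change: 136.3 − 130.8 = 5.545 K.

5.54 K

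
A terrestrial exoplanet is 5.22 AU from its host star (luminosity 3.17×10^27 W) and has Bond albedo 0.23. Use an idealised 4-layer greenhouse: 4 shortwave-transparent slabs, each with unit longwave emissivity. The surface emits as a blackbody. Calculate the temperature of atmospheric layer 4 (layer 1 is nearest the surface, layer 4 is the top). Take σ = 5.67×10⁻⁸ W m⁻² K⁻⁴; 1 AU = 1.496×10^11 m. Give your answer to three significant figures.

194 kelvin

Orbital distance: d = 5.22 AU = 7.809×10^11 m.
S = L/(4πd²) = 413.7 W m⁻².
The effective emission temperature is T_e = [S(1−α)/(4σ)]^¼ = 193.6 K.
In the N-layer model, layer k (counted from the surface) has T_k = (N+1−k)^(1/4)·T_e.
T_4 = (1)^(1/4)·193.6 = 193.6 K.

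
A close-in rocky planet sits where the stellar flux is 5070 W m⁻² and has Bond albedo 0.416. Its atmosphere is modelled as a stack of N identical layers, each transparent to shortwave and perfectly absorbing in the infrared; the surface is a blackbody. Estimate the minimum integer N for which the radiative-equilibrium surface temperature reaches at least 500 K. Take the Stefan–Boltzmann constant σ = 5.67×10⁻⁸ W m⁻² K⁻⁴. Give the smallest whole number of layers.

4

OLR = S(1−α)/4 = 740.2 W m⁻²; the top layer radiates at T_e = 338.0 K.
T_s = (N+1)^(1/4)·T_e ≥ 500 K requires N+1 ≥ (T_s/T_e)⁴ = (500/338.0)⁴ = 4.787.
The minimum whole number is N = 4.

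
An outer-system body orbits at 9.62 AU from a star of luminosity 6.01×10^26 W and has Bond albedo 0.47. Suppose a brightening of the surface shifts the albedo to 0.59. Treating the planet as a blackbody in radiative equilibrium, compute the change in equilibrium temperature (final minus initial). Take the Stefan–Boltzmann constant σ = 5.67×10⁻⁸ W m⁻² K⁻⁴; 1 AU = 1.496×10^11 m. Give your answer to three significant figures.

d = 9.62 × 1.496×10^11 m = 1.439×10^12 m.
Spreading L over a sphere of radius d: S = 6.01×10^26/(4π·1.44×10^12²) = 23.09 W m⁻².
Before: T₁ = [23.09·0.53/(4σ)]^(1/4) = 85.71 K.
With α = 0.59, T₂ = 80.38 K.
ΔT = T₂ − T₁ = -5.328 K.

-5.33 K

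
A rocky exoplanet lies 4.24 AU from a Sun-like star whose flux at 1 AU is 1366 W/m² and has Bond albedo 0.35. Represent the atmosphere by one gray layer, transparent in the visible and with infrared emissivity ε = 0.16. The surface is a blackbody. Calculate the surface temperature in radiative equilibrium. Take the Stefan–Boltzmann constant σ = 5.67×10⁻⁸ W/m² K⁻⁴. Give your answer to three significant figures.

124 K

By the inverse-square law, S = 1366/4.24² = 75.98 W/m².
At the top of the atmosphere, σT_e⁴ = S(1−α)/4 = 12.35 W/m², giving T_e = 121.5 K.
The surface balance (absorbed SW + ε·downward IR = σT_s⁴) with T_a⁴ = T_s⁴/2 reduces to T_s = T_e·[2/(2−ε)]^¼ = 124.0 K.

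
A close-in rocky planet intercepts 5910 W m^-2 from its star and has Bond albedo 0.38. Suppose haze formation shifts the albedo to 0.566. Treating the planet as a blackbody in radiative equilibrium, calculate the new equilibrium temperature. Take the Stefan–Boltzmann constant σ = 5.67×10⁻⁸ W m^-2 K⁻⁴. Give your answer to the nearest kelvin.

326 kelvin

With the new albedo, S(1−α₂)/4 = 641.2 W m^-2, so T₂ = 326.1 K.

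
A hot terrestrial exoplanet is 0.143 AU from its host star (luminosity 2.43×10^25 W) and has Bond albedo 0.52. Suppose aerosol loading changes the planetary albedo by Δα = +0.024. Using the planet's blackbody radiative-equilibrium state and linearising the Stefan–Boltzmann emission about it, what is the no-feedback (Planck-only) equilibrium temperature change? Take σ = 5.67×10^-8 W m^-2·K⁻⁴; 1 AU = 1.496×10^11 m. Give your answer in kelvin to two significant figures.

d = 0.143 × 1.496×10^11 m = 2.139×10^10 m.
Spreading L over a sphere of radius d: S = 2.43×10^25/(4π·2.14×10^10²) = 4225 W m^-2.
Unperturbed T_e = [4225·(1−0.52)/(4σ)]^¼ = 307.5 K.
TOA radiative forcing: ΔF = −S·Δα/4 = −4225·(+0.024)/4 = -25.35 W m^-2.
The Planck feedback parameter is 4σT_e³ = 6.595 W m^-2/K.
ΔT₀ = ΔF/λ_P = -25.35/6.595 = -3.84 K.

-3.8 K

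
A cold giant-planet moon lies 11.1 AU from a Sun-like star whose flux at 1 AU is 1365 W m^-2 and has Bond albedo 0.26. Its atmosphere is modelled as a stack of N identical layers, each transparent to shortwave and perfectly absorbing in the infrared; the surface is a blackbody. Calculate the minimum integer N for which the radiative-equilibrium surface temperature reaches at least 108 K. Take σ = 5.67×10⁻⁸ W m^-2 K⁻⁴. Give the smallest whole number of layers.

Flux at the orbit: S = 1365/(11.1)² = 11.08 W m^-2.
The effective emission temperature is T_e = [S(1−α)/(4σ)]^¼ = 77.54 K.
Since T_s⁴ = (N+1)T_e⁴, we need N ≥ (T_s/T_e)⁴ − 1 = 2.764.
So N ≥ 2.764; the smallest integer is N = 3.

3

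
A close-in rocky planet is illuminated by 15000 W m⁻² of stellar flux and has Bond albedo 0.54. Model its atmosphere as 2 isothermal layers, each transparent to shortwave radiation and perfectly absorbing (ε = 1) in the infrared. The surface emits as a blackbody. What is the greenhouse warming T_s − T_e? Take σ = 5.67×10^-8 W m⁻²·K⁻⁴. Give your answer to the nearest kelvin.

132 K

Top-of-atmosphere balance: σT_e⁴ = S(1−α)/4 = 1725 W m⁻² → T_e = 417.6 K.
Surface: T_s = (3)^¼·T_e = 549.6 K.
So the greenhouse effect raises the surface by 549.6 − 417.6 = 132.0 K.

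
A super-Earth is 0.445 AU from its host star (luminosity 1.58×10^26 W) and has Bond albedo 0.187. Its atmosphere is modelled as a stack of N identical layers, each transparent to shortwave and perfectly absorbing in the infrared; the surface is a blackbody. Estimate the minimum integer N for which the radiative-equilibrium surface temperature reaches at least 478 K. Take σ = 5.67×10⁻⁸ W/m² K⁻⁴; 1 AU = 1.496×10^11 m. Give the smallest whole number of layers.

Orbital distance: d = 0.445 AU = 6.657×10^10 m.
Flux at the orbit: S = L/(4πd²) = 1.58×10^26/(4π·(6.66×10^10)²) = 2837 W/m².
The effective emission temperature is T_e = [S(1−α)/(4σ)]^¼ = 317.6 K.
Since T_s⁴ = (N+1)T_e⁴, we need N ≥ (T_s/T_e)⁴ − 1 = 4.133.
Rounding up, N = 5.

5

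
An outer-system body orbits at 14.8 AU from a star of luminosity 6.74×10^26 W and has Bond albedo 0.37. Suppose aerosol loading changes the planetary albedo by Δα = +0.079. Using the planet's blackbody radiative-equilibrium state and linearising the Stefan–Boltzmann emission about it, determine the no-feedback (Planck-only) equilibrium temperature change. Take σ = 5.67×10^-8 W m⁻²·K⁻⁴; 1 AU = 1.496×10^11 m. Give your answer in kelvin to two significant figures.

-2.3 K

d = 14.8 × 1.496×10^11 m = 2.214×10^12 m.
Flux at the orbit: S = L/(4πd²) = 6.74×10^26/(4π·(2.21×10^12)²) = 10.94 W m⁻².
Reference equilibrium: T_e = [S(1−α)/(4σ)]^(1/4) = 74.25 K.
The change in absorbed flux is Δ[S(1−α)/4] = −SΔα/4 = -0.2161 W m⁻².
The Planck feedback parameter is 4σT_e³ = 0.09284 W m⁻²/K.
ΔT₀ = ΔF/λ_P = -0.2161/0.09284 = -2.33 K.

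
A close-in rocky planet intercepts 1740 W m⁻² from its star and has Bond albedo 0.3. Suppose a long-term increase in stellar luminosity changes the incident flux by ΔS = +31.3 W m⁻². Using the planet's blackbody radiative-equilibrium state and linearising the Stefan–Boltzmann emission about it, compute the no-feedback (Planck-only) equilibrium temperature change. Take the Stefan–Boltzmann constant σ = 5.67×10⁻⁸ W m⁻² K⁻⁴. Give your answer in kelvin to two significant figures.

Unperturbed T_e = [1740·(1−0.3)/(4σ)]^¼ = 270.7 K.
Only a fraction (1−α) is absorbed and it's spread over 4πR², so ΔF = (1−α)ΔS/4 = 5.478 W m⁻².
Linearising σT⁴ gives d(σT⁴)/dT = 4σT_e³ = 4.499 W m⁻² per K.
Hence the no-feedback warming is ΔF/(4σT_e³) = 1.22 K.

1.2 K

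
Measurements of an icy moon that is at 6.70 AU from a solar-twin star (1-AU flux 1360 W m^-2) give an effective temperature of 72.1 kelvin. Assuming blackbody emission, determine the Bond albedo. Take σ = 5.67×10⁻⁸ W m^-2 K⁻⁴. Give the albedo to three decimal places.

0.798

Flux at the orbit: S = 1360/(6.70)² = 30.30 W m^-2.
From σT⁴ = S(1−α)/4 we invert for α: 1−α = 4σT⁴/S.
4σT⁴ = 4·5.67×10⁻⁸·(72.1)⁴ = 6.129 W m^-2.
1−α = 6.129/30.30 = 0.2023, so α = 0.7977.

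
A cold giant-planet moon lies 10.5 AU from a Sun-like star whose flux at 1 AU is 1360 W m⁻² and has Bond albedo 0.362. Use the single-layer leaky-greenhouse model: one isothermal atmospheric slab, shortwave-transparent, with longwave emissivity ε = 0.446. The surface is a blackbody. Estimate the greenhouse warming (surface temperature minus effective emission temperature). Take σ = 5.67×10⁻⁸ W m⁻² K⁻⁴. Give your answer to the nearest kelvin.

Irradiance scales as 1/d², so S = 1360 W m⁻² × (1/10.5)² = 12.34 W m⁻².
The planet radiates to space at T_e = [S(1−α)/(4σ)]^(1/4) = 76.75 K.
Surface balance with a leaky layer gives σT_s⁴ = σT_e⁴·2/(2−ε), so T_s = T_e·[2/(2−0.446)]^(1/4) = 81.75 K.
The atmosphere warms the surface by 4.997 K.

5 K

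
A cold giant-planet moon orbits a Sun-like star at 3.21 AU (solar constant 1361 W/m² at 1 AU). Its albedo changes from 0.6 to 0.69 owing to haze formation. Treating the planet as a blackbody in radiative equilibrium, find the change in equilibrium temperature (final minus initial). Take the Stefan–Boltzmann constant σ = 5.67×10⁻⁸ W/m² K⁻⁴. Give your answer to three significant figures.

Flux at the orbit: S = 1361/(3.21)² = 132.1 W/m².
Before: T₁ = [132.1·0.4/(4σ)]^(1/4) = 123.5 K.
Final:   T₂ = [S(1−0.69)/(4σ)]^(1/4) = 115.9 K.
ΔT = T₂ − T₁ = -7.627 K.

-7.63 K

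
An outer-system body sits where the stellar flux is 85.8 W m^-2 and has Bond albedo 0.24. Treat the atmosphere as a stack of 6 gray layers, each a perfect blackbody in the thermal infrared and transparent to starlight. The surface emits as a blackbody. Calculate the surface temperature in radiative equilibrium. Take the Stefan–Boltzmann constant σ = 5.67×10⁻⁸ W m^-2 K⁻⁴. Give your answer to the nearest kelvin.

OLR = S(1−α)/4 = 16.30 W m^-2; the top layer radiates at T_e = 130.2 K.
For an N-layer opaque stack, T_s⁴ = (N+1)T_e⁴, hence T_s = (7)^(1/4)×130.2 K = 211.8 K.

212 K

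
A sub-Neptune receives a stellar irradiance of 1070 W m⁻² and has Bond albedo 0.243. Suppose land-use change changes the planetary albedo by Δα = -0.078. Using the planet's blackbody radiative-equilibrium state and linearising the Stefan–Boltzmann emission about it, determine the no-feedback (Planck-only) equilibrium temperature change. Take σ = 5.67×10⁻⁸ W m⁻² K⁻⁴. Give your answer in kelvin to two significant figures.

6.3 kelvin

Unperturbed T_e = [1070·(1−0.243)/(4σ)]^¼ = 244.5 K.
ΔF = −(S/4)Δα = −(1070/4)×(-0.078) = 20.86 W m⁻².
The Planck feedback parameter is 4σT_e³ = 3.313 W m⁻²/K.
ΔT₀ = ΔF/λ_P = 20.86/3.313 = 6.30 K.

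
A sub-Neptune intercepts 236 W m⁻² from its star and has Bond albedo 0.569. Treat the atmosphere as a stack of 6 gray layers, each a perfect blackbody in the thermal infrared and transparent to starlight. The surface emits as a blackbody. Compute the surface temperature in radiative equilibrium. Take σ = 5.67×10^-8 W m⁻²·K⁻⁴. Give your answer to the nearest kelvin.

237 kelvin

The effective emission temperature is T_e = [S(1−α)/(4σ)]^¼ = 145.5 K.
Layer-by-layer balance gives σT_s⁴ = (N+1)σT_e⁴, so T_s = 7^¼·145.5 = 236.7 K.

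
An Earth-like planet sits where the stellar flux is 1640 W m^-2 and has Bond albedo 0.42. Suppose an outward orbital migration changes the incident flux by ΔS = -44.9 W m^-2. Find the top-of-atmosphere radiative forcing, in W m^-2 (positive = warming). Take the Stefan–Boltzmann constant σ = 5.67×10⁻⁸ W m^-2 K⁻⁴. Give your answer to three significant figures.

-6.51 W m^-2

ΔF = Δ[S(1−α)]/4 = (1−0.42)·-44.9/4 = -6.511 W m^-2.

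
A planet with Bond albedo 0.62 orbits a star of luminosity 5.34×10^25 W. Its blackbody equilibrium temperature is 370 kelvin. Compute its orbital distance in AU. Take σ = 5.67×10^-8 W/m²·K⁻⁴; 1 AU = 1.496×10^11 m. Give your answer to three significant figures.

0.130 AU

The flux needed for this T is 4σT⁴/(1−0.62) = 11190 W/m².
Then d = [L/(4πS)]^(1/2) = 1.949×10^10 m, i.e. 0.1303 AU.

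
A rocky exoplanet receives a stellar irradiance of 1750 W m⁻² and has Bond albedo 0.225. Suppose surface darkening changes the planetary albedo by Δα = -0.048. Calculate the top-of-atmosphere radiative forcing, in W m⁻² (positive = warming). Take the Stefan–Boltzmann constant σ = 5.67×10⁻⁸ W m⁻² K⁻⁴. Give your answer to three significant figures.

ΔF = −(S/4)Δα = −(1750/4)×(-0.048) = 21.00 W m⁻².

21.0 W m⁻²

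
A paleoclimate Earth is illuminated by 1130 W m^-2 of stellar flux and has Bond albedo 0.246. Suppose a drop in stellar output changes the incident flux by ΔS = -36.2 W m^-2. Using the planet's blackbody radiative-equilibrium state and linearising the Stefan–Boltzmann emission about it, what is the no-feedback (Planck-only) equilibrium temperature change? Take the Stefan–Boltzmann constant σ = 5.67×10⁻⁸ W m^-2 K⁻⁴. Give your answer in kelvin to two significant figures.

-2.0 K

Reference equilibrium: T_e = [S(1−α)/(4σ)]^(1/4) = 247.6 K.
Only a fraction (1−α) is absorbed and it's spread over 4πR², so ΔF = (1−α)ΔS/4 = -6.824 W m^-2.
The Planck feedback parameter is 4σT_e³ = 3.442 W m^-2/K.
So ΔT₀ = -6.824/3.442 = -1.98 K.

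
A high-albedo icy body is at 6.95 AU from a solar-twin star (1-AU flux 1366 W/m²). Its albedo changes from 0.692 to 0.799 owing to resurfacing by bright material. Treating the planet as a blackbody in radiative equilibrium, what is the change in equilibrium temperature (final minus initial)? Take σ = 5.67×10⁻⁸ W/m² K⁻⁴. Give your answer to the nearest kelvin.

-8 K

By the inverse-square law, S = 1366/6.95² = 28.28 W/m².
Before: T₁ = [28.28·0.308/(4σ)]^(1/4) = 78.72 K.
With α = 0.799, T₂ = 70.76 K.
Change: 70.76 − 78.72 = -7.967 K.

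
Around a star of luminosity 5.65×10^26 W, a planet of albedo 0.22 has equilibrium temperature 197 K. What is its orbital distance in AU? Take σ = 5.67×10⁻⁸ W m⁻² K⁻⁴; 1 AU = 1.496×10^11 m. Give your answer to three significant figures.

Energy balance gives S = 4σT⁴/(1−α) = 437.9 W m⁻².
From L = 4πd²S, d = √(5.65×10^26/(4π·437.9)) = 3.204×10^11 m = 2.142 AU.

2.14 AU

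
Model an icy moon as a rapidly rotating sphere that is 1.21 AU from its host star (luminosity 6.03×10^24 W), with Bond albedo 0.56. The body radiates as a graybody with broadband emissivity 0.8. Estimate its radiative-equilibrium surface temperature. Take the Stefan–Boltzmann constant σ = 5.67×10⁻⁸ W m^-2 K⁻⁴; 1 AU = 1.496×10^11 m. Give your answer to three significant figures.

Orbital distance: d = 1.21 AU = 1.810×10^11 m.
Flux at the orbit: S = L/(4πd²) = 6.03×10^24/(4π·(1.81×10^11)²) = 14.64 W m^-2.
The planet absorbs (1−α)S over its disc πR² and re-emits over 4πR², so the mean absorbed flux is (1−0.56)·14.64/4 = 1.611 W m^-2.
Equating to εσT⁴ with ε = 0.8: T = (1.611/0.8σ)^(1/4) = 77.20 K.

77.2 K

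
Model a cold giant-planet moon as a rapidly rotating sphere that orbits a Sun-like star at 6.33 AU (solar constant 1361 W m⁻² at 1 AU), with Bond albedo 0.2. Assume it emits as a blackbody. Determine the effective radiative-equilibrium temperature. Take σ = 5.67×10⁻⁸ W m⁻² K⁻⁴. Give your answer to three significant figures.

105 kelvin

Flux at the orbit: S = 1361/(6.33)² = 33.97 W m⁻².
Averaging over the sphere, the absorbed flux is S(1−α)/4 = 6.793 W m⁻².
In equilibrium σT⁴ equals this, so T = 104.6 K.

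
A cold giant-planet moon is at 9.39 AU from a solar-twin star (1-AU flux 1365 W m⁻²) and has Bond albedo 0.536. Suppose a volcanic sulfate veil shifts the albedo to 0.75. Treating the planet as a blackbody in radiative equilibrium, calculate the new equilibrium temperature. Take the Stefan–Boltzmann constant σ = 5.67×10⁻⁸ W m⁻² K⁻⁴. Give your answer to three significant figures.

64.3 kelvin

By the inverse-square law, S = 1365/9.39² = 15.48 W m⁻².
New equilibrium: T₂ = [(1−0.75)·15.48/(4σ)]^(1/4) = 64.27 K.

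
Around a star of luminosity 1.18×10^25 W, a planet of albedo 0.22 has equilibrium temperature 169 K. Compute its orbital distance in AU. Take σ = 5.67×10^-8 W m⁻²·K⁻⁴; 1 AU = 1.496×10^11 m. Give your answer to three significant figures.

Energy balance gives S = 4σT⁴/(1−α) = 237.2 W m⁻².
From L = 4πd²S, d = √(1.18×10^25/(4π·237.2)) = 6.292×10^10 m = 0.4206 AU.

0.421 AU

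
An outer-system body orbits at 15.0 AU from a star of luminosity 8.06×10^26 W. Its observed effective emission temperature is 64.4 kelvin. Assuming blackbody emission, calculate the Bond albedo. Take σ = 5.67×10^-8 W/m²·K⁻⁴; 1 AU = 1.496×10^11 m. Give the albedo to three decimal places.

d = 15.0 × 1.496×10^11 m = 2.244×10^12 m.
Flux at the orbit: S = L/(4πd²) = 8.06×10^26/(4π·(2.24×10^12)²) = 12.74 W/m².
Energy balance: S(1−α)/4 = σT⁴, so 1−α = 4σT⁴/S.
4σT⁴ = 4·5.67×10⁻⁸·(64.4)⁴ = 3.901 W/m².
1−α = 3.901/12.74 = 0.3063, so α = 0.6937.

0.694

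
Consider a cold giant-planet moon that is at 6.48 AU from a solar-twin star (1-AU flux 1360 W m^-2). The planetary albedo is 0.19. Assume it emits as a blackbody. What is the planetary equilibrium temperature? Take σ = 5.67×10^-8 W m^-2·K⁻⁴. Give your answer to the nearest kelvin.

104 K

Flux at the orbit: S = 1360/(6.48)² = 32.39 W m^-2.
The planet absorbs (1−α)S over its disc πR² and re-emits over 4πR², so the mean absorbed flux is (1−0.19)·32.39/4 = 6.559 W m^-2.
In equilibrium σT⁴ equals this, so T = 103.7 K.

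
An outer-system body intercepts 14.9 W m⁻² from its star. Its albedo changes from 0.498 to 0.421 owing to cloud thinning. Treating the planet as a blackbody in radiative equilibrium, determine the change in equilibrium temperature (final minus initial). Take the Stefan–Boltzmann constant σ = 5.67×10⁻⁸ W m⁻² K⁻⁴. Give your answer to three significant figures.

With α = 0.498, T₁ = 75.78 K.
After:  T₂ = [14.90·0.579/(4σ)]^(1/4) = 78.53 K.
Change: 78.53 − 75.78 = 2.752 K.

2.75 kelvin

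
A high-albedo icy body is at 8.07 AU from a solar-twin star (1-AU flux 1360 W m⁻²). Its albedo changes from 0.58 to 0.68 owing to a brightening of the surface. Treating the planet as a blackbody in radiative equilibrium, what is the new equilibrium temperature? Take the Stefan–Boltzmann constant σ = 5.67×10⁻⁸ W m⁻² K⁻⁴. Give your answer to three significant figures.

Irradiance scales as 1/d², so S = 1360 W m⁻² × (1/8.07)² = 20.88 W m⁻².
With the new albedo, S(1−α₂)/4 = 1.671 W m⁻², so T₂ = 73.68 K.

73.7 kelvin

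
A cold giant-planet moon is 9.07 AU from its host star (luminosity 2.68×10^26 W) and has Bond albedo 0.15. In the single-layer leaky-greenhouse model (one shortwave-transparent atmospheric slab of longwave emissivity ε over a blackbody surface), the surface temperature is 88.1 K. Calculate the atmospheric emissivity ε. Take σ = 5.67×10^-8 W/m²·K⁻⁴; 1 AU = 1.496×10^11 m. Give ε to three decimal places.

d = 9.07 × 1.496×10^11 m = 1.357×10^12 m.
S = L/(4πd²) = 11.58 W/m².
TOA balance gives T_e = 81.17 K.
Inverting T_s⁴ = 2T_e⁴/(2−ε): (T_e/T_s)⁴ = 0.7206, so ε = 2(1 − 0.7206) = 0.5587.

0.559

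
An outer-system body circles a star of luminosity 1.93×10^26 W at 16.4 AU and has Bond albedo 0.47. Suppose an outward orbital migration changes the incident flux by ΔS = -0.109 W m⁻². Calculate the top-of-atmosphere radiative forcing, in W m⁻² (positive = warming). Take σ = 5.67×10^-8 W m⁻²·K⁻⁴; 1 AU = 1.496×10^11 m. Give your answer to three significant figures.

d = 16.4 × 1.496×10^11 m = 2.453×10^12 m.
Flux at the orbit: S = L/(4πd²) = 1.93×10^26/(4π·(2.45×10^12)²) = 2.552 W m⁻².
ΔF = Δ[S(1−α)]/4 = (1−0.47)·-0.109/4 = -0.01444 W m⁻².

-0.0144 W m⁻²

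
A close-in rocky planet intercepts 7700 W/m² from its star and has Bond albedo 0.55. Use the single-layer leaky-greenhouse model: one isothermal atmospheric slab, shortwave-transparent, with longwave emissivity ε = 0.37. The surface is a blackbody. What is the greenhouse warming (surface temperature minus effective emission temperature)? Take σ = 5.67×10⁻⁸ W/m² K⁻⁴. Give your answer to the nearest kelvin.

18 K

Effective emission temperature (TOA balance): σT_e⁴ = S(1−α)/4 = 866.2 W/m² → T_e = 351.6 K.
Surface balance with a leaky layer gives σT_s⁴ = σT_e⁴·2/(2−ε), so T_s = T_e·[2/(2−0.37)]^(1/4) = 370.0 K.
The atmosphere warms the surface by 18.45 K.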